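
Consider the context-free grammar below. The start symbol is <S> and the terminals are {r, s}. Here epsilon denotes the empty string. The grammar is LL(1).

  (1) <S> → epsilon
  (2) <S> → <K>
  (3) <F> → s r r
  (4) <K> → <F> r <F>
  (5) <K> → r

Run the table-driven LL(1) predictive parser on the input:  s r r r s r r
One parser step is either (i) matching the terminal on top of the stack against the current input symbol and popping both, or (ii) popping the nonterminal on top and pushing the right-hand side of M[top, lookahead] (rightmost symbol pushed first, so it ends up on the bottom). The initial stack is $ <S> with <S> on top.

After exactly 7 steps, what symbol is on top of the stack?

     Stack          Input            Action
  1  $ <S>          s r r r s r r $  expand <S> → <K>
  2  $ <K>          s r r r s r r $  expand <K> → <F> r <F>
  3  $ <F> r <F>    s r r r s r r $  expand <F> → s r r
  4  $ <F> r r r s  s r r r s r r $  match s
  5  $ <F> r r r    r r r s r r $    match r
  6  $ <F> r r      r r s r r $      match r
  7  $ <F> r        r s r r $        match r
Stack after step 7: $ <F> (top = <F>).

<F>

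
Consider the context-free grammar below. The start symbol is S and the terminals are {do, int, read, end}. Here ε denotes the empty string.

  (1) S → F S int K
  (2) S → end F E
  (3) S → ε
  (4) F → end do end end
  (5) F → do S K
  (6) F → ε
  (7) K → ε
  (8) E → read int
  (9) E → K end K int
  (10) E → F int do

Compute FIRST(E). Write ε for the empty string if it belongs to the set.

{do, end, int, read}

FIRST(F) = {ε, do, end}
FIRST(K) = {ε}
FIRST(S) = {ε, do, end, int}  (via F S int K)
FIRST(E) = {do, end, int, read}  (via K end K int, F int do)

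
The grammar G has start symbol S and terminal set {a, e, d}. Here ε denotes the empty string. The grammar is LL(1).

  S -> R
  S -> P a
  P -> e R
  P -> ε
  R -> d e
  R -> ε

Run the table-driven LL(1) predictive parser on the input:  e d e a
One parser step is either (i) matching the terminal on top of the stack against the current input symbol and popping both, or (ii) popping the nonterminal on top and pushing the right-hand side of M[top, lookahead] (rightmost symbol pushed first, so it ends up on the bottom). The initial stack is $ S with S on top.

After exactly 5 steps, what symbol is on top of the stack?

     Stack    Input      Action
  1  $ S      e d e a $  expand S -> P a
  2  $ a P    e d e a $  expand P -> e R
  3  $ a R e  e d e a $  match e
  4  $ a R    d e a $    expand R -> d e
  5  $ a e d  d e a $    match d
Stack after step 5: $ a e (top = e).

e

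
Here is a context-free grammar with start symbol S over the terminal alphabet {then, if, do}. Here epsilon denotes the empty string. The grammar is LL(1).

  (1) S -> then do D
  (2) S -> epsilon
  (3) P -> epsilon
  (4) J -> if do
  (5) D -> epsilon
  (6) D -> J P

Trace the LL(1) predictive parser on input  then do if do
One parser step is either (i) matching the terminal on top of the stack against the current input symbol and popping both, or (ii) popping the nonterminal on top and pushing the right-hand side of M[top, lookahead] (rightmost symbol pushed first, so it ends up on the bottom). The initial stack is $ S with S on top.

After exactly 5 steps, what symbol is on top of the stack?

     Stack        Input            Action
  1  $ S          then do if do $  expand S -> then do D
  2  $ D do then  then do if do $  match then
  3  $ D do       do if do $       match do
  4  $ D          if do $          expand D -> J P
  5  $ P J        if do $          expand J -> if do
Stack after step 5: $ P do if (top = if).

if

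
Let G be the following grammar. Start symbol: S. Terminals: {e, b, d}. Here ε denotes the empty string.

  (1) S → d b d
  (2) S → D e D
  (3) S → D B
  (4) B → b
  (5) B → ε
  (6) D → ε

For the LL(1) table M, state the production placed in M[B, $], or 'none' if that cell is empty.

FIRST(B) = {ε, b}
FIRST(D) = {ε}
FIRST(S) = {ε, b, d, e}  (via D e D, D B)
FOLLOW(S) includes $ since S is the start symbol.
FOLLOW(S): S appears on no right-hand side. Thus FOLLOW(S) = {$}.
FOLLOW(B): in S→D B, the suffix after B is empty, so FOLLOW(B) ⊇ FOLLOW(S) = {$}. Thus FOLLOW(B) = {$}.
For B → b: FIRST(b) = {b}, so it goes in M[B, t] for t ∈ {b}.
For B → ε: FIRST(ε) = {ε}, so it goes in M[B, t] for t ∈ {}; since ε ∈ FIRST, also for every t ∈ FOLLOW(B) = {$}.

B → ε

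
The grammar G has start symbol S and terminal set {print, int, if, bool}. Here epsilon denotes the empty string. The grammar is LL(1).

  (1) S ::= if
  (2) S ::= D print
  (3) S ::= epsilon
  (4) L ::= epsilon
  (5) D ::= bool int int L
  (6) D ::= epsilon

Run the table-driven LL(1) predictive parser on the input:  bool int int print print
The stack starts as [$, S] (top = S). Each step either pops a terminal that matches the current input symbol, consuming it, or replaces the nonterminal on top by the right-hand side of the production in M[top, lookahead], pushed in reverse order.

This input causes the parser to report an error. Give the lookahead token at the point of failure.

print

     Stack                   Input                       Action
  1  $ S                     bool int int print print $  expand S ::= D print
  2  $ print D               bool int int print print $  expand D ::= bool int int L
  3  $ print L int int bool  bool int int print print $  match bool
  4  $ print L int int       int int print print $       match int
  5  $ print L int           int print print $           match int
  6  $ print L               print print $               expand L ::= epsilon
  7  $ print                 print print $               match print
  8  $                       print $                     error: stack empty but input remains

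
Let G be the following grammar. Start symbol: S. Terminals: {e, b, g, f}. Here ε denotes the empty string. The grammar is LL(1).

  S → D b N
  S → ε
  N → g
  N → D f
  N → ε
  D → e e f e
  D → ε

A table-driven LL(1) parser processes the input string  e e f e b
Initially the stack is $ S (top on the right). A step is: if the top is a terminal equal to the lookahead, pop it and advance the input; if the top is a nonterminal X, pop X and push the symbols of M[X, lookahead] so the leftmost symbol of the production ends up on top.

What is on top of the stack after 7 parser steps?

N

     Stack          Input        Action
  1  $ S            e e f e b $  expand S → D b N
  2  $ N b D        e e f e b $  expand D → e e f e
  3  $ N b e f e e  e e f e b $  match e
  4  $ N b e f e    e f e b $    match e
  5  $ N b e f      f e b $      match f
  6  $ N b e        e b $        match e
  7  $ N b          b $          match b
Stack after step 7: $ N (top = N).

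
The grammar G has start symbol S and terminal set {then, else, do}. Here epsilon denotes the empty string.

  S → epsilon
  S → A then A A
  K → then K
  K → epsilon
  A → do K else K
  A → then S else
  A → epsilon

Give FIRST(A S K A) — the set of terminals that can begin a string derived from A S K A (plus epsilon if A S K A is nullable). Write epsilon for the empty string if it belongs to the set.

FIRST(K): from K→then K we get {then}; from K→epsilon we get {epsilon}. So FIRST(K) = {epsilon, then}.
FIRST(A): from A→do K else K we get {do}; from A→then S else we get {then}; from A→epsilon we get {epsilon}. So FIRST(A) = {epsilon, do, then}.
FIRST(S): from S→epsilon we get {epsilon}; from S→A then A A we get {do, then}. So FIRST(S) = {epsilon, do, then}.
FIRST(A S K A): take FIRST of each symbol in turn, carrying on past any symbol whose FIRST contains epsilon; result {epsilon, do, then}.

{epsilon, do, then}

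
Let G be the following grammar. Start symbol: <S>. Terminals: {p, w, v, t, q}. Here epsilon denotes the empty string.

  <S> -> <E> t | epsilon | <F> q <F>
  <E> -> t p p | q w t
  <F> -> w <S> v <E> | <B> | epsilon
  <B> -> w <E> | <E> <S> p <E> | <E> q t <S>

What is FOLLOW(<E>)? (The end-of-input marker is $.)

{$, p, q, t, v, w}

FIRST(<E>): from <E>->t p p we get {t}; from <E>->q w t we get {q}. So FIRST(<E>) = {q, t}.
FIRST(<B>): from <B>->w <E> we get {w}; from <B>-><E> <S> p <E> we get {q, t}; from <B>-><E> q t <S> we get {q, t}. So FIRST(<B>) = {q, t, w}.
FIRST(<F>): from <F>->w <S> v <E> we get {w}; from <F>-><B> we get {q, t, w}; from <F>->epsilon we get {epsilon}. So FIRST(<F>) = {epsilon, q, t, w}.
FIRST(<S>): from <S>-><E> t we get {q, t}; from <S>->epsilon we get {epsilon}; from <S>-><F> q <F> we get {q, t, w}. So FIRST(<S>) = {epsilon, q, t, w}.
FOLLOW(<S>) includes $ since <S> is the start symbol.
FOLLOW(<S>): in <F>->w <S> v <E>, <S> is followed by v <E> with FIRST {v}; in <B>-><E> <S> p <E>, <S> is followed by p <E> with FIRST {p}; in <B>-><E> q t <S>, the suffix after <S> is empty, so FOLLOW(<S>) ⊇ FOLLOW(<B>) = {$, p, q, v}. Thus FOLLOW(<S>) = {$, p, q, v}.
FOLLOW(<F>): in <S>-><F> q <F> (occurrence 1), <F> is followed by q <F> with FIRST {q}; in <S>-><F> q <F> (occurrence 2), the suffix after <F> is empty, so FOLLOW(<F>) ⊇ FOLLOW(<S>) = {$, p, q, v}. Thus FOLLOW(<F>) = {$, p, q, v}.
FOLLOW(<B>): in <F>-><B>, the suffix after <B> is empty, so FOLLOW(<B>) ⊇ FOLLOW(<F>) = {$, p, q, v}. Thus FOLLOW(<B>) = {$, p, q, v}.
FOLLOW(<E>): in <S>-><E> t, <E> is followed by t with FIRST {t}; in <F>->w <S> v <E>, the suffix after <E> is empty, so FOLLOW(<E>) ⊇ FOLLOW(<F>) = {$, p, q, v}; in <B>->w <E>, the suffix after <E> is empty, so FOLLOW(<E>) ⊇ FOLLOW(<B>) = {$, p, q, v}; in <B>-><E> <S> p <E> (occurrence 1), <E> is followed by <S> p <E> with FIRST {p, q, t, w}; in <B>-><E> <S> p <E> (occurrence 2), the suffix after <E> is empty, so FOLLOW(<E>) ⊇ FOLLOW(<B>) = {$, p, q, v}; in <B>-><E> q t <S>, <E> is followed by q t <S> with FIRST {q}. Thus FOLLOW(<E>) = {$, p, q, t, v, w}.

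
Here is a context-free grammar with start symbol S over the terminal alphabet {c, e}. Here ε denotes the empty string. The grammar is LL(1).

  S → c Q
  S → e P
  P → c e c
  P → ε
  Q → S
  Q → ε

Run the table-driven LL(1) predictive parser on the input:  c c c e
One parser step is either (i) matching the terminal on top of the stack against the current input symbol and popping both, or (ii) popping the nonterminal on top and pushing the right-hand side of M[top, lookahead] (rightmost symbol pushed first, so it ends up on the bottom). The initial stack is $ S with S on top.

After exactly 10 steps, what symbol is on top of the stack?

      Stack  Input      Action
   1  $ S    c c c e $  expand S → c Q
   2  $ Q c  c c c e $  match c
   3  $ Q    c c e $    expand Q → S
   4  $ S    c c e $    expand S → c Q
   5  $ Q c  c c e $    match c
   6  $ Q    c e $      expand Q → S
   7  $ S    c e $      expand S → c Q
   8  $ Q c  c e $      match c
   9  $ Q    e $        expand Q → S
  10  $ S    e $        expand S → e P
Stack after step 10: $ P e (top = e).

e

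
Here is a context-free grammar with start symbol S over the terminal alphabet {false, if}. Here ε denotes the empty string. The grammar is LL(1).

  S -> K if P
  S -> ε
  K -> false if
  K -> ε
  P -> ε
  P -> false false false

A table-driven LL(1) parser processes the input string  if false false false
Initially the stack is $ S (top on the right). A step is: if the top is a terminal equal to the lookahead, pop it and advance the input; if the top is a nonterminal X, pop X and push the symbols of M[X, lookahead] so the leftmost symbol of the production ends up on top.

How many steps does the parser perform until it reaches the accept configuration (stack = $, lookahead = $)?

     Stack                Input                   Action
  1  $ S                  if false false false $  expand S -> K if P
  2  $ P if K             if false false false $  expand K -> ε
  3  $ P if               if false false false $  match if
  4  $ P                  false false false $     expand P -> false false false
  5  $ false false false  false false false $     match false
  6  $ false false        false false $           match false
  7  $ false              false $                 match false
Accept reached after 7 steps.

7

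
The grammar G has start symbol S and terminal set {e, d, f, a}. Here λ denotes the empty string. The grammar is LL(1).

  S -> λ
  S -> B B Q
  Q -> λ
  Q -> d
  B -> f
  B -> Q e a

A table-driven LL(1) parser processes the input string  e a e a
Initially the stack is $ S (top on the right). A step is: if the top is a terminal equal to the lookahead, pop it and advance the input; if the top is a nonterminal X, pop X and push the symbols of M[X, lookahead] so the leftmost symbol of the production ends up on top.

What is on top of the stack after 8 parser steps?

     Stack        Input      Action
  1  $ S          e a e a $  expand S -> B B Q
  2  $ Q B B      e a e a $  expand B -> Q e a
  3  $ Q B a e Q  e a e a $  expand Q -> λ
  4  $ Q B a e    e a e a $  match e
  5  $ Q B a      a e a $    match a
  6  $ Q B        e a $      expand B -> Q e a
  7  $ Q a e Q    e a $      expand Q -> λ
  8  $ Q a e      e a $      match e
Stack after step 8: $ Q a (top = a).

a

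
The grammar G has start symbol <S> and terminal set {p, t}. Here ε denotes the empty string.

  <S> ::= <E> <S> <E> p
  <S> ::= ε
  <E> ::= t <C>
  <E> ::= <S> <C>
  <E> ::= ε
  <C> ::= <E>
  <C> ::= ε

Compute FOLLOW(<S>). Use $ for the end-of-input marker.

{$, p, t}

FIRST(<S>): from <S>::=<E> <S> <E> p we get {p, t}; from <S>::=ε we get {ε}. So FIRST(<S>) = {ε, p, t}.
FIRST(<E>): from <E>::=t <C> we get {t}; from <E>::=<S> <C> we get {ε, p, t}; from <E>::=ε we get {ε}. So FIRST(<E>) = {ε, p, t}.
FIRST(<C>): from <C>::=<E> we get {ε, p, t}; from <C>::=ε we get {ε}. So FIRST(<C>) = {ε, p, t}.
FOLLOW(<S>) includes $ since <S> is the start symbol.
FOLLOW(<S>): in <S>::=<E> <S> <E> p, <S> is followed by <E> p with FIRST {p, t}; in <E>::=<S> <C>, <S> is followed by <C> with FIRST {ε, p, t}; in <E>::=<S> <C>, the suffix after <S> is nullable, so FOLLOW(<S>) ⊇ FOLLOW(<E>) = {p, t}. Thus FOLLOW(<S>) = {$, p, t}.
FOLLOW(<E>): in <S>::=<E> <S> <E> p (occurrence 1), <E> is followed by <S> <E> p with FIRST {p, t}; in <S>::=<E> <S> <E> p (occurrence 2), <E> is followed by p with FIRST {p}; in <C>::=<E>, the suffix after <E> is empty, so FOLLOW(<E>) ⊇ FOLLOW(<C>) = {p, t}. Thus FOLLOW(<E>) = {p, t}.
FOLLOW(<C>): in <E>::=t <C>, the suffix after <C> is empty, so FOLLOW(<C>) ⊇ FOLLOW(<E>) = {p, t}; in <E>::=<S> <C>, the suffix after <C> is empty, so FOLLOW(<C>) ⊇ FOLLOW(<E>) = {p, t}. Thus FOLLOW(<C>) = {p, t}.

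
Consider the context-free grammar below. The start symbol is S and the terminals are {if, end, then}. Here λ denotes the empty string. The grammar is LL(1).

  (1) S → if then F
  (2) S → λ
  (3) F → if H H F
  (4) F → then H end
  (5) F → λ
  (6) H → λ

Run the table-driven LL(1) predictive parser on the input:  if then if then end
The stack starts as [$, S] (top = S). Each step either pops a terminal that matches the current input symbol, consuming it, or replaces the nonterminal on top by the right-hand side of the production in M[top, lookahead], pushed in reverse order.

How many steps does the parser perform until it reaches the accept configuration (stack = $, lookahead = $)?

11

step 1: stack=$ S  input=if then if then end $  — expand S → if then F
step 2: stack=$ F then if  input=if then if then end $  — match if
step 3: stack=$ F then  input=then if then end $  — match then
step 4: stack=$ F  input=if then end $  — expand F → if H H F
step 5: stack=$ F H H if  input=if then end $  — match if
step 6: stack=$ F H H  input=then end $  — expand H → λ
step 7: stack=$ F H  input=then end $  — expand H → λ
step 8: stack=$ F  input=then end $  — expand F → then H end
step 9: stack=$ end H then  input=then end $  — match then
step 10: stack=$ end H  input=end $  — expand H → λ
step 11: stack=$ end  input=end $  — match end
Accept reached after 11 steps.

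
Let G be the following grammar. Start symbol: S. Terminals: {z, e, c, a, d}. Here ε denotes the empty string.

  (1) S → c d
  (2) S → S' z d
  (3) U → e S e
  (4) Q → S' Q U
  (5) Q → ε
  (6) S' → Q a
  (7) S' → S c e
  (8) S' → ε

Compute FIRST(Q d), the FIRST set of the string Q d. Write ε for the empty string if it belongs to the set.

FIRST(U): from U→e S e we get {e}. So FIRST(U) = {e}.
FIRST(S): from S→c d we get {c}; from S→S' z d we get {a, c, e, z}. So FIRST(S) = {a, c, e, z}.
FIRST(Q): from Q→S' Q U we get {a, c, e, z}; from Q→ε we get {ε}. So FIRST(Q) = {ε, a, c, e, z}.
FIRST(S'): from S'→Q a we get {a, c, e, z}; from S'→S c e we get {a, c, e, z}; from S'→ε we get {ε}. So FIRST(S') = {ε, a, c, e, z}.
FIRST(Q d): take FIRST of each symbol in turn, carrying on past any symbol whose FIRST contains ε; result {a, c, d, e, z}.

{a, c, d, e, z}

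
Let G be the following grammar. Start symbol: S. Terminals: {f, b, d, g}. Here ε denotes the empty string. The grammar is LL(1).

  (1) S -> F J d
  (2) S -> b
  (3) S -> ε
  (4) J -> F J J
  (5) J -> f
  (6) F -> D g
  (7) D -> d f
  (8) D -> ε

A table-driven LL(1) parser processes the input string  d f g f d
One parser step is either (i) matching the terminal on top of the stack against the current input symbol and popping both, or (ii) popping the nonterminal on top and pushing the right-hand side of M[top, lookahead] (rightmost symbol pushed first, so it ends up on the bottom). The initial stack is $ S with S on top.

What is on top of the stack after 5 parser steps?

     Stack        Input        Action
  1  $ S          d f g f d $  expand S -> F J d
  2  $ d J F      d f g f d $  expand F -> D g
  3  $ d J g D    d f g f d $  expand D -> d f
  4  $ d J g f d  d f g f d $  match d
  5  $ d J g f    f g f d $    match f
Stack after step 5: $ d J g (top = g).

g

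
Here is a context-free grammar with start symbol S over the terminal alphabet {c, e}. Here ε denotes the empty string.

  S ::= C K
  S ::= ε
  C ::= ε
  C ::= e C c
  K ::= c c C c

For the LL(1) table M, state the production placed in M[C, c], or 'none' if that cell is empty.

FIRST(C): from C::=ε we get {ε}; from C::=e C c we get {e}. So FIRST(C) = {ε, e}.
FIRST(K): from K::=c c C c we get {c}. So FIRST(K) = {c}.
FIRST(S): from S::=C K we get {c, e}; from S::=ε we get {ε}. So FIRST(S) = {ε, c, e}.
FOLLOW(S) includes $ since S is the start symbol.
FOLLOW(C): in S::=C K, C is followed by K with FIRST {c}; in C::=e C c, C is followed by c with FIRST {c}; in K::=c c C c, C is followed by c with FIRST {c}. Thus FOLLOW(C) = {c}.
For C ::= ε: FIRST(ε) = {ε}, so it goes in M[C, t] for t ∈ {}; since ε ∈ FIRST, also for every t ∈ FOLLOW(C) = {c}.
For C ::= e C c: FIRST(e C c) = {e}, so it goes in M[C, t] for t ∈ {e}.

C ::= ε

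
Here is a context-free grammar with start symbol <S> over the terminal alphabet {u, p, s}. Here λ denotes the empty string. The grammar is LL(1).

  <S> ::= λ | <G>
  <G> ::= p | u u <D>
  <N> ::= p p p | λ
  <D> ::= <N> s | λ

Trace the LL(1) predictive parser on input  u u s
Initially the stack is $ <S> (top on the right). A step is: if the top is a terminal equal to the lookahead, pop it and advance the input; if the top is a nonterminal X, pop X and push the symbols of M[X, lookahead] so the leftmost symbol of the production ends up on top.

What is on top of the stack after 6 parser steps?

step 1: stack=$ <S>  input=u u s $  — expand <S> ::= <G>
step 2: stack=$ <G>  input=u u s $  — expand <G> ::= u u <D>
step 3: stack=$ <D> u u  input=u u s $  — match u
step 4: stack=$ <D> u  input=u s $  — match u
step 5: stack=$ <D>  input=s $  — expand <D> ::= <N> s
step 6: stack=$ s <N>  input=s $  — expand <N> ::= λ
Stack after step 6: $ s (top = s).

s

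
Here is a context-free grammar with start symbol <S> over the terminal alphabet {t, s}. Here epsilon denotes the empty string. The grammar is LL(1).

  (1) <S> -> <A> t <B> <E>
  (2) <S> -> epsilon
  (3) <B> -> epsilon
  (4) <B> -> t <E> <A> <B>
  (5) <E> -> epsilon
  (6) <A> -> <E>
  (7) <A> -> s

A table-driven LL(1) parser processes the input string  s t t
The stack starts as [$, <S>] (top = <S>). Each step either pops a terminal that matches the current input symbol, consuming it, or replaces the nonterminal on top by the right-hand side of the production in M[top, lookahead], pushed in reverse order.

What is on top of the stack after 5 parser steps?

step 1: stack=$ <S>  input=s t t $  — expand <S> -> <A> t <B> <E>
step 2: stack=$ <E> <B> t <A>  input=s t t $  — expand <A> -> s
step 3: stack=$ <E> <B> t s  input=s t t $  — match s
step 4: stack=$ <E> <B> t  input=t t $  — match t
step 5: stack=$ <E> <B>  input=t $  — expand <B> -> t <E> <A> <B>
Stack after step 5: $ <E> <B> <A> <E> t (top = t).

t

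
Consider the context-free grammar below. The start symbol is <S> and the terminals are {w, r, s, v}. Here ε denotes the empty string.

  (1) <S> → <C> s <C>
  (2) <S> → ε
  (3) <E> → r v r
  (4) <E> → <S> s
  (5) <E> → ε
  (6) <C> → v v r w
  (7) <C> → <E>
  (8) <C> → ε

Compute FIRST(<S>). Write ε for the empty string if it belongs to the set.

{ε, r, s, v}

FIRST(<S>): from <S>→<C> s <C> we get {r, s, v}; from <S>→ε we get {ε}. So FIRST(<S>) = {ε, r, s, v}.
FIRST(<E>): from <E>→r v r we get {r}; from <E>→<S> s we get {r, s, v}; from <E>→ε we get {ε}. So FIRST(<E>) = {ε, r, s, v}.
FIRST(<C>): from <C>→v v r w we get {v}; from <C>→<E> we get {ε, r, s, v}; from <C>→ε we get {ε}. So FIRST(<C>) = {ε, r, s, v}.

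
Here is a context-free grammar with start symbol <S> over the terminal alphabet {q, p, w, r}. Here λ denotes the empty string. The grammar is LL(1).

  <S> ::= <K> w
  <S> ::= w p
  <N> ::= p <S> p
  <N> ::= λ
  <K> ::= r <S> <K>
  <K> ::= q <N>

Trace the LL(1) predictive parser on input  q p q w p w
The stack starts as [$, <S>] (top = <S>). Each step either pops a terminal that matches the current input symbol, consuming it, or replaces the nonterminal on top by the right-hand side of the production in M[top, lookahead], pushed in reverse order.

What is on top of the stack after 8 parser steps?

     Stack          Input          Action
  1  $ <S>          q p q w p w $  expand <S> ::= <K> w
  2  $ w <K>        q p q w p w $  expand <K> ::= q <N>
  3  $ w <N> q      q p q w p w $  match q
  4  $ w <N>        p q w p w $    expand <N> ::= p <S> p
  5  $ w p <S> p    p q w p w $    match p
  6  $ w p <S>      q w p w $      expand <S> ::= <K> w
  7  $ w p w <K>    q w p w $      expand <K> ::= q <N>
  8  $ w p w <N> q  q w p w $      match q
Stack after step 8: $ w p w <N> (top = <N>).

<N>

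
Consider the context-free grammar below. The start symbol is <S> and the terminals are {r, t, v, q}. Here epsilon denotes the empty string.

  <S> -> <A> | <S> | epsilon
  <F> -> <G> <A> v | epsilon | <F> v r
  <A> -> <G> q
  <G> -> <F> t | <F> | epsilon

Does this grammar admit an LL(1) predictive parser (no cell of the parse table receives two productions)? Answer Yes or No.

No

FIRST(<S>) = {epsilon, q, t, v}
FIRST(<F>) = {epsilon, q, t, v}
FIRST(<A>) = {q, t, v}
FIRST(<G>) = {epsilon, q, t, v}
FOLLOW(<S>) = {$}
FOLLOW(<F>) = {q, t, v}
FOLLOW(<A>) = {$, v}
FOLLOW(<G>) = {q, t, v}
Cell M[<F>, q] receives both <F> -> <G> <A> v and <F> -> epsilon and <F> -> <F> v r — the grammar is not LL(1).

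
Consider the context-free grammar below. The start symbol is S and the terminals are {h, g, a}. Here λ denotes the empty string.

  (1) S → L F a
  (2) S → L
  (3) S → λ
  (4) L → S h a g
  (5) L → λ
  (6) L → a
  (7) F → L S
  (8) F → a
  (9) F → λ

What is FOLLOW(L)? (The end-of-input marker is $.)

{$, a, h}

FIRST(S) = {λ, a, h}  (via L F a, L)
FIRST(L) = {λ, a, h}  (via S h a g)
FIRST(F) = {λ, a, h}  (via L S)
FOLLOW(S) includes $ since S is the start symbol.
FOLLOW(F): in S→L F a, F is followed by a with FIRST {a}. Thus FOLLOW(F) = {a}.
FOLLOW(S): in L→S h a g, S is followed by h a g with FIRST {h}; in F→L S, the suffix after S is empty, so FOLLOW(S) ⊇ FOLLOW(F) = {a}. Thus FOLLOW(S) = {$, a, h}.
FOLLOW(L): in S→L F a, L is followed by F a with FIRST {a, h}; in S→L, the suffix after L is empty, so FOLLOW(L) ⊇ FOLLOW(S) = {$, a, h}; in F→L S, L is followed by S with FIRST {λ, a, h}; in F→L S, the suffix after L is nullable, so FOLLOW(L) ⊇ FOLLOW(F) = {a}. Thus FOLLOW(L) = {$, a, h}.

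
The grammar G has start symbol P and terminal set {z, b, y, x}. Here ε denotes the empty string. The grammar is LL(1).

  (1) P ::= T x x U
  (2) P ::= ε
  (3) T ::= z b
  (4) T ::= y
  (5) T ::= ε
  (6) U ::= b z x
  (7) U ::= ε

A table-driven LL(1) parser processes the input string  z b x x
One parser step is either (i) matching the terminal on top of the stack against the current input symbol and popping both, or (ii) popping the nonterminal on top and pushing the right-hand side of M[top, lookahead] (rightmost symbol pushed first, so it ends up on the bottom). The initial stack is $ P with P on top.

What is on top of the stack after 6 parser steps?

U

step 1: stack=$ P  input=z b x x $  — expand P ::= T x x U
step 2: stack=$ U x x T  input=z b x x $  — expand T ::= z b
step 3: stack=$ U x x b z  input=z b x x $  — match z
step 4: stack=$ U x x b  input=b x x $  — match b
step 5: stack=$ U x x  input=x x $  — match x
step 6: stack=$ U x  input=x $  — match x
Stack after step 6: $ U (top = U).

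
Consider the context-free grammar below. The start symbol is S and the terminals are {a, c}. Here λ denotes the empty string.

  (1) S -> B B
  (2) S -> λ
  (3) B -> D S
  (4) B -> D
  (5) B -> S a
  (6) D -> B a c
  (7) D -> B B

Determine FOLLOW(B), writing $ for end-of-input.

FIRST(S): from S->B B we get {a}; from S->λ we get {λ}. So FIRST(S) = {λ, a}.
FIRST(B): from B->D S we get {a}; from B->D we get {a}; from B->S a we get {a}. So FIRST(B) = {a}.
FIRST(D): from D->B a c we get {a}; from D->B B we get {a}. So FIRST(D) = {a}.
FOLLOW(S) includes $ since S is the start symbol.
FOLLOW(S): in B->D S, the suffix after S is empty, so FOLLOW(S) ⊇ FOLLOW(B) = {$, a}; in B->S a, S is followed by a with FIRST {a}. Thus FOLLOW(S) = {$, a}.
FOLLOW(B): in S->B B (occurrence 1), B is followed by B with FIRST {a}; in S->B B (occurrence 2), the suffix after B is empty, so FOLLOW(B) ⊇ FOLLOW(S) = {$, a}; in D->B a c, B is followed by a c with FIRST {a}; in D->B B (occurrence 1), B is followed by B with FIRST {a}; in D->B B (occurrence 2), the suffix after B is empty, so FOLLOW(B) ⊇ FOLLOW(D) = {$, a}. Thus FOLLOW(B) = {$, a}.
FOLLOW(D): in B->D S, D is followed by S with FIRST {λ, a}; in B->D S, the suffix after D is nullable, so FOLLOW(D) ⊇ FOLLOW(B) = {$, a}; in B->D, the suffix after D is empty, so FOLLOW(D) ⊇ FOLLOW(B) = {$, a}. Thus FOLLOW(D) = {$, a}.

{$, a}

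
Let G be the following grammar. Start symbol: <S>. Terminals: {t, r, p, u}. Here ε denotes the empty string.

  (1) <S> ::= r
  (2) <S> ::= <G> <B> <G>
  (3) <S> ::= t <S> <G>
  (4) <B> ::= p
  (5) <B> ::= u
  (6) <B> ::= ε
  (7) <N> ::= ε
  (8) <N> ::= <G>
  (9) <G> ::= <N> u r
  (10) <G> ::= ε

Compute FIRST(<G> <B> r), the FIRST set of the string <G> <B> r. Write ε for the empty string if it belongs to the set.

FIRST(<B>) = {ε, p, u}
FIRST(<S>) = {ε, p, r, t, u}  (via <G> <B> <G>)
FIRST(<N>) = {ε, u}  (via <G>)
FIRST(<G>) = {ε, u}  (via <N> u r)
FIRST(<G> <B> r): take FIRST of each symbol in turn, carrying on past any symbol whose FIRST contains ε; result {p, r, u}.

{p, r, u}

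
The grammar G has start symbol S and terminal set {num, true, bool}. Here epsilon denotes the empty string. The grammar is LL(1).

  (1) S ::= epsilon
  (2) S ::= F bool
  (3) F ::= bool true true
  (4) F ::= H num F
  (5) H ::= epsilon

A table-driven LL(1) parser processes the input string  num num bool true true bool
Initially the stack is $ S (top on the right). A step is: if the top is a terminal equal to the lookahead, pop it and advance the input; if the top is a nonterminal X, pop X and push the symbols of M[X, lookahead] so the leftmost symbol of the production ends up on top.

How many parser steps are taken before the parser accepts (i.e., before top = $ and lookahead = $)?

12

      Stack                  Input                          Action
   1  $ S                    num num bool true true bool $  expand S ::= F bool
   2  $ bool F               num num bool true true bool $  expand F ::= H num F
   3  $ bool F num H         num num bool true true bool $  expand H ::= epsilon
   4  $ bool F num           num num bool true true bool $  match num
   5  $ bool F               num bool true true bool $      expand F ::= H num F
   6  $ bool F num H         num bool true true bool $      expand H ::= epsilon
   7  $ bool F num           num bool true true bool $      match num
   8  $ bool F               bool true true bool $          expand F ::= bool true true
   9  $ bool true true bool  bool true true bool $          match bool
  10  $ bool true true       true true bool $               match true
  11  $ bool true            true bool $                    match true
  12  $ bool                 bool $                         match bool
Accept reached after 12 steps.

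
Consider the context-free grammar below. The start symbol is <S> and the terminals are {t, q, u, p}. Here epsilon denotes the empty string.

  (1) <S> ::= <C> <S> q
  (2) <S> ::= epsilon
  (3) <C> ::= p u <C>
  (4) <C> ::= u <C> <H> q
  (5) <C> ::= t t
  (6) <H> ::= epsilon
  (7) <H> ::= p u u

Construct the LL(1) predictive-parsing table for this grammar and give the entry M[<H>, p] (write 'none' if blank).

FIRST(<C>): from <C>::=p u <C> we get {p}; from <C>::=u <C> <H> q we get {u}; from <C>::=t t we get {t}. So FIRST(<C>) = {p, t, u}.
FIRST(<H>): from <H>::=epsilon we get {epsilon}; from <H>::=p u u we get {p}. So FIRST(<H>) = {epsilon, p}.
FIRST(<S>): from <S>::=<C> <S> q we get {p, t, u}; from <S>::=epsilon we get {epsilon}. So FIRST(<S>) = {epsilon, p, t, u}.
FOLLOW(<S>) includes $ since <S> is the start symbol.
FOLLOW(<H>): in <C>::=u <C> <H> q, <H> is followed by q with FIRST {q}. Thus FOLLOW(<H>) = {q}.
For <H> ::= epsilon: FIRST(epsilon) = {epsilon}, so it goes in M[<H>, t] for t ∈ {}; since epsilon ∈ FIRST, also for every t ∈ FOLLOW(<H>) = {q}.
For <H> ::= p u u: FIRST(p u u) = {p}, so it goes in M[<H>, t] for t ∈ {p}.

<H> ::= p u u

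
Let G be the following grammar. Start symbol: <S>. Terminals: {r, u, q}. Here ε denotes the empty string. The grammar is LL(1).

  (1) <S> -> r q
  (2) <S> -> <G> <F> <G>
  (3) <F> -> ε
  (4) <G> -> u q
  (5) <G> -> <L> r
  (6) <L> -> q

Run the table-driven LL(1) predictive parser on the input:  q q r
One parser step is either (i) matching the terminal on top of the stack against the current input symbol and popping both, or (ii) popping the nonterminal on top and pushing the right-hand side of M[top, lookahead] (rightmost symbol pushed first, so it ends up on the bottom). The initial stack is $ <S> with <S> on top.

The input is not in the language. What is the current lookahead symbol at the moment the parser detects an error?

step 1: stack=$ <S>  input=q q r $  — expand <S> -> <G> <F> <G>
step 2: stack=$ <G> <F> <G>  input=q q r $  — expand <G> -> <L> r
step 3: stack=$ <G> <F> r <L>  input=q q r $  — expand <L> -> q
step 4: stack=$ <G> <F> r q  input=q q r $  — match q
step 5: stack=$ <G> <F> r  input=q r $  — error: top is terminal r but lookahead is q

q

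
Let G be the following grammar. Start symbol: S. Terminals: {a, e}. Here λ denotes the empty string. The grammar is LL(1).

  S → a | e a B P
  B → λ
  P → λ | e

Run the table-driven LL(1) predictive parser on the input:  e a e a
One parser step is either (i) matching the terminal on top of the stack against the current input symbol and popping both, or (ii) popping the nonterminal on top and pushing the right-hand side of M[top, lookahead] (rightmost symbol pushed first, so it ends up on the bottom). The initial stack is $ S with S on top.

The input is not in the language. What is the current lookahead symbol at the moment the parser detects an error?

a

     Stack      Input      Action
  1  $ S        e a e a $  expand S → e a B P
  2  $ P B a e  e a e a $  match e
  3  $ P B a    a e a $    match a
  4  $ P B      e a $      expand B → λ
  5  $ P        e a $      expand P → e
  6  $ e        e a $      match e
  7  $          a $        error: stack empty but input remains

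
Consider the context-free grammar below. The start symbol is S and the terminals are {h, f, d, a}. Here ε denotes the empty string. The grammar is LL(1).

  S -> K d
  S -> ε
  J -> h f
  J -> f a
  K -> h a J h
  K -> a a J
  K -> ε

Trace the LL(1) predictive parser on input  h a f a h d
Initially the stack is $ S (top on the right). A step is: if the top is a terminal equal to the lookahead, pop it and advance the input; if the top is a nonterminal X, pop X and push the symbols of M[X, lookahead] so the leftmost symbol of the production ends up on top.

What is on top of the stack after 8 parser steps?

d

     Stack        Input          Action
  1  $ S          h a f a h d $  expand S -> K d
  2  $ d K        h a f a h d $  expand K -> h a J h
  3  $ d h J a h  h a f a h d $  match h
  4  $ d h J a    a f a h d $    match a
  5  $ d h J      f a h d $      expand J -> f a
  6  $ d h a f    f a h d $      match f
  7  $ d h a      a h d $        match a
  8  $ d h        h d $          match h
Stack after step 8: $ d (top = d).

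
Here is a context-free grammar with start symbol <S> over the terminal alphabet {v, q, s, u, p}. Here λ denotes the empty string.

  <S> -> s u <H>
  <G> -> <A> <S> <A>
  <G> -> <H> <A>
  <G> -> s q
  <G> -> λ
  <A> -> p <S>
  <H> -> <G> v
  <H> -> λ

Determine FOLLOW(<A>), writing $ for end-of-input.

FIRST(<S>) = {s}
FIRST(<A>) = {p}
FIRST(<G>) = {λ, p, s, v}  (via <A> <S> <A>, <H> <A>)
FIRST(<H>) = {λ, p, s, v}  (via <G> v)
FOLLOW(<S>) includes $ since <S> is the start symbol.
FOLLOW(<G>): in <H>-><G> v, <G> is followed by v with FIRST {v}. Thus FOLLOW(<G>) = {v}.
FOLLOW(<A>): in <G>-><A> <S> <A> (occurrence 1), <A> is followed by <S> <A> with FIRST {s}; in <G>-><A> <S> <A> (occurrence 2), the suffix after <A> is empty, so FOLLOW(<A>) ⊇ FOLLOW(<G>) = {v}; in <G>-><H> <A>, the suffix after <A> is empty, so FOLLOW(<A>) ⊇ FOLLOW(<G>) = {v}. Thus FOLLOW(<A>) = {s, v}.
FOLLOW(<S>): in <G>-><A> <S> <A>, <S> is followed by <A> with FIRST {p}; in <A>->p <S>, the suffix after <S> is empty, so FOLLOW(<S>) ⊇ FOLLOW(<A>) = {s, v}. Thus FOLLOW(<S>) = {$, p, s, v}.
FOLLOW(<H>): in <S>->s u <H>, the suffix after <H> is empty, so FOLLOW(<H>) ⊇ FOLLOW(<S>) = {$, p, s, v}; in <G>-><H> <A>, <H> is followed by <A> with FIRST {p}. Thus FOLLOW(<H>) = {$, p, s, v}.

{s, v}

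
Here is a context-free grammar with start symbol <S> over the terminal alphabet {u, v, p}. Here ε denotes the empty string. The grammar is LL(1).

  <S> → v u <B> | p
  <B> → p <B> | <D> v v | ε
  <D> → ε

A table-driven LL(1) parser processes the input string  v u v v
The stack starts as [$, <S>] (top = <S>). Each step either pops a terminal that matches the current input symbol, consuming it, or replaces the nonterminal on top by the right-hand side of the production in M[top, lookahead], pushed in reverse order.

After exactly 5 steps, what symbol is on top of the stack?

     Stack      Input      Action
  1  $ <S>      v u v v $  expand <S> → v u <B>
  2  $ <B> u v  v u v v $  match v
  3  $ <B> u    u v v $    match u
  4  $ <B>      v v $      expand <B> → <D> v v
  5  $ v v <D>  v v $      expand <D> → ε
Stack after step 5: $ v v (top = v).

v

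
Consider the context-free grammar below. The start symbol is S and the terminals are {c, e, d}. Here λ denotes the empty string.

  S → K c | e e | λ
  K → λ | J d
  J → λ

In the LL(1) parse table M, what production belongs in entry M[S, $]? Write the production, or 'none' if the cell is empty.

FIRST(J) = {λ}
FIRST(K) = {λ, d}  (via J d)
FIRST(S) = {λ, c, d, e}  (via K c)
FOLLOW(S) includes $ since S is the start symbol.
FOLLOW(S): S appears on no right-hand side. Thus FOLLOW(S) = {$}.
For S → K c: FIRST(K c) = {c, d}, so it goes in M[S, t] for t ∈ {c, d}.
For S → e e: FIRST(e e) = {e}, so it goes in M[S, t] for t ∈ {e}.
For S → λ: FIRST(λ) = {λ}, so it goes in M[S, t] for t ∈ {}; since λ ∈ FIRST, also for every t ∈ FOLLOW(S) = {$}.

S → λ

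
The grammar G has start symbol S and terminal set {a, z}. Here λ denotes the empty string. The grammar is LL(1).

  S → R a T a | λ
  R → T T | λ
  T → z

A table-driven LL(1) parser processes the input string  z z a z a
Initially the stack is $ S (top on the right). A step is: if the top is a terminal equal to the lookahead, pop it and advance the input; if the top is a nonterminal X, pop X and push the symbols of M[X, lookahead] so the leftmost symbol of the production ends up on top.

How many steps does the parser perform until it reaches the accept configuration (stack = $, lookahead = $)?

10

step 1: stack=$ S  input=z z a z a $  — expand S → R a T a
step 2: stack=$ a T a R  input=z z a z a $  — expand R → T T
step 3: stack=$ a T a T T  input=z z a z a $  — expand T → z
step 4: stack=$ a T a T z  input=z z a z a $  — match z
step 5: stack=$ a T a T  input=z a z a $  — expand T → z
step 6: stack=$ a T a z  input=z a z a $  — match z
step 7: stack=$ a T a  input=a z a $  — match a
step 8: stack=$ a T  input=z a $  — expand T → z
step 9: stack=$ a z  input=z a $  — match z
step 10: stack=$ a  input=a $  — match a
Accept reached after 10 steps.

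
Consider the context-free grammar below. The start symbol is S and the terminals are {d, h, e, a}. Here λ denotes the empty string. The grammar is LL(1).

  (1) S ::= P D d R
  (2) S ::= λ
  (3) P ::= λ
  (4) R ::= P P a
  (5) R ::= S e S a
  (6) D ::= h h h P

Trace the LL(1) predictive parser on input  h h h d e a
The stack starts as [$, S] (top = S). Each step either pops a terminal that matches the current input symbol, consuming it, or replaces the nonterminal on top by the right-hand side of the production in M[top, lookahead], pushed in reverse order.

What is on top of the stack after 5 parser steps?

h

step 1: stack=$ S  input=h h h d e a $  — expand S ::= P D d R
step 2: stack=$ R d D P  input=h h h d e a $  — expand P ::= λ
step 3: stack=$ R d D  input=h h h d e a $  — expand D ::= h h h P
step 4: stack=$ R d P h h h  input=h h h d e a $  — match h
step 5: stack=$ R d P h h  input=h h d e a $  — match h
Stack after step 5: $ R d P h (top = h).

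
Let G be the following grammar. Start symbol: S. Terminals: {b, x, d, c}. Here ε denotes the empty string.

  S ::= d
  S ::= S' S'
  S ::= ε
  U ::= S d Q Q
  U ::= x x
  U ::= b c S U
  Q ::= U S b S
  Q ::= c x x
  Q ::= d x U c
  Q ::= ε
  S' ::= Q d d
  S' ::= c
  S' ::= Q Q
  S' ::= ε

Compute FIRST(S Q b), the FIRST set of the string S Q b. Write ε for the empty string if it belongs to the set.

{b, c, d, x}

FIRST(S): from S::=d we get {d}; from S::=S' S' we get {ε, b, c, d, x}; from S::=ε we get {ε}. So FIRST(S) = {ε, b, c, d, x}.
FIRST(U): from U::=S d Q Q we get {b, c, d, x}; from U::=x x we get {x}; from U::=b c S U we get {b}. So FIRST(U) = {b, c, d, x}.
FIRST(Q): from Q::=U S b S we get {b, c, d, x}; from Q::=c x x we get {c}; from Q::=d x U c we get {d}; from Q::=ε we get {ε}. So FIRST(Q) = {ε, b, c, d, x}.
FIRST(S'): from S'::=Q d d we get {b, c, d, x}; from S'::=c we get {c}; from S'::=Q Q we get {ε, b, c, d, x}; from S'::=ε we get {ε}. So FIRST(S') = {ε, b, c, d, x}.
FIRST(S Q b): take FIRST of each symbol in turn, carrying on past any symbol whose FIRST contains ε; result {b, c, d, x}.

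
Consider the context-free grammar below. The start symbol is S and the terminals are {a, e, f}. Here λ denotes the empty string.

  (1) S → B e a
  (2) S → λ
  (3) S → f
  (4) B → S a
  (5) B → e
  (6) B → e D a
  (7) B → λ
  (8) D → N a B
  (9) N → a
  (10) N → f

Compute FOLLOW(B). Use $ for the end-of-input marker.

FIRST(N): from N→a we get {a}; from N→f we get {f}. So FIRST(N) = {a, f}.
FIRST(D): from D→N a B we get {a, f}. So FIRST(D) = {a, f}.
FIRST(S): from S→B e a we get {a, e, f}; from S→λ we get {λ}; from S→f we get {f}. So FIRST(S) = {λ, a, e, f}.
FIRST(B): from B→S a we get {a, e, f}; from B→e we get {e}; from B→e D a we get {e}; from B→λ we get {λ}. So FIRST(B) = {λ, a, e, f}.
FOLLOW(S) includes $ since S is the start symbol.
FOLLOW(S): in B→S a, S is followed by a with FIRST {a}. Thus FOLLOW(S) = {$, a}.
FOLLOW(D): in B→e D a, D is followed by a with FIRST {a}. Thus FOLLOW(D) = {a}.
FOLLOW(B): in S→B e a, B is followed by e a with FIRST {e}; in D→N a B, the suffix after B is empty, so FOLLOW(B) ⊇ FOLLOW(D) = {a}. Thus FOLLOW(B) = {a, e}.
FOLLOW(N): in D→N a B, N is followed by a B with FIRST {a}. Thus FOLLOW(N) = {a}.

{a, e}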